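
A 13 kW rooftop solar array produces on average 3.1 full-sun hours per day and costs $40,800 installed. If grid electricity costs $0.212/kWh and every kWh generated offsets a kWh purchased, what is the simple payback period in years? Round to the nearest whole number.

Daily generation = 13 kW × 3.1 h = 40.3 kWh
Annual generation = 40.3 × 365 = 14710 kWh
Annual savings = 14710 × $0.212 = $3,118.41
Payback = $40,800 / $3,118.41 = 13.1 years

13 years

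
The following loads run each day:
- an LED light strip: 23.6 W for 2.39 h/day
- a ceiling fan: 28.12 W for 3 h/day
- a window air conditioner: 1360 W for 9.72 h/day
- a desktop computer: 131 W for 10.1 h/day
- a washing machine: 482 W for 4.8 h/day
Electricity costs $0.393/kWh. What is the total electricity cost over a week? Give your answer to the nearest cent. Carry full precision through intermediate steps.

LED light strip: 23.6 W × 2.39 h × 7 d = 395 Wh = 0.3948 kWh
ceiling fan: 28.12 W × 3 h × 7 d = 591 Wh = 0.5905 kWh
window air conditioner: 1360 W × 9.72 h × 7 d = 92,534 Wh = 92.53 kWh
desktop computer: 131 W × 10.1 h × 7 d = 9,262 Wh = 9.262 kWh
washing machine: 482 W × 4.8 h × 7 d = 16,195 Wh = 16.2 kWh
Total energy = 0.3948 + 0.5905 + 92.53 + 9.262 + 16.2 = 119 kWh
Cost = 119 kWh × $0.393 = $46.76

$46.76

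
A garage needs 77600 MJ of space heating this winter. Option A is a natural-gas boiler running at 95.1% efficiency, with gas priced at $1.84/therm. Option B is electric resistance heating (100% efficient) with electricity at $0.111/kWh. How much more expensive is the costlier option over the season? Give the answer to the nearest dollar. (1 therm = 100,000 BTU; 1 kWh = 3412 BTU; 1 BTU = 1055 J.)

Heat load = 77600 MJ = 77,600,000,000 J / 1055 = 73,554,502 BTU
Gas: input = 73,554,502 / 0.951 = 77,344,377 BTU = 773.4 therm → 773.4 × $1.84 = $1,423.14
Electric: 73,554,502 BTU / 3412 = 21,560 kWh → × $0.111 = $2,392.89
Difference = |$1,423.14 − $2,392.89| = $969.76 ≈ $970

$970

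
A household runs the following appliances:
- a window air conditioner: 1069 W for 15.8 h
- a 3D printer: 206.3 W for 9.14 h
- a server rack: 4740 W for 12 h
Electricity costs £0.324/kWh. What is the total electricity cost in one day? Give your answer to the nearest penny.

window air conditioner: 1069 W × 15.8 h = 16,890 Wh = 16.89 kWh
3D printer: 206.3 W × 9.14 h = 1,886 Wh = 1.886 kWh
server rack: 4740 W × 12 h = 56,880 Wh = 56.88 kWh
Total energy = 16.89 + 1.886 + 56.88 = 75.66 kWh
Cost = 75.66 kWh × £0.324 = £24.51

£24.51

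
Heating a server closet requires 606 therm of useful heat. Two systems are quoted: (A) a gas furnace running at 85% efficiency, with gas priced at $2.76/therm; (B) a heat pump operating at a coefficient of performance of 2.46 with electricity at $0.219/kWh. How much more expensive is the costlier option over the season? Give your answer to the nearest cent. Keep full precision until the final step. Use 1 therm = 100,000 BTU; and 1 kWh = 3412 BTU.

Heat load = 606 therm × 100,000 = 60,600,000 BTU
Gas: input = 60,600,000 / 0.85 = 71,294,118 BTU = 712.9 therm → 712.9 × $2.76 = $1,967.72
Heat pump: 60,600,000 BTU / 3412 = 17,760 kWh heat; / 2.46 = 7,220 kWh in → × $0.219 = $1,581.15
Difference = |$1,967.72 − $1,581.15| = $386.57

$386.57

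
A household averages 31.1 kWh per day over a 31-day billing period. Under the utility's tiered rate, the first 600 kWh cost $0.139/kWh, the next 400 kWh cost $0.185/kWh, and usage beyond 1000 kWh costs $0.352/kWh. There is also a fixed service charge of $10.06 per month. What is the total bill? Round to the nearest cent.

Usage = 31.1 kWh/day × 31 days = 964.1 kWh
First 600 kWh × $0.139 = $83.40
Next 364.1 kWh × $0.185 = $67.36
Remaining tier: 0 kWh (not reached)
Energy charge = $150.76; + service $10.06 = $160.82

$160.82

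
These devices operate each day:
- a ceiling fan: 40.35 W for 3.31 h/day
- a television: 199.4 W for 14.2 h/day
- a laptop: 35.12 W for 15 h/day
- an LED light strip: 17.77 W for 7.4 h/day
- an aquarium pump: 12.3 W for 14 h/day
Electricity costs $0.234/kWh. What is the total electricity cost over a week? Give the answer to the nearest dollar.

ceiling fan: 40.35 W × 3.31 h × 7 d = 935 Wh = 0.9349 kWh
television: 199.4 W × 14.2 h × 7 d = 19,820 Wh = 19.82 kWh
laptop: 35.12 W × 15 h × 7 d = 3,688 Wh = 3.688 kWh
LED light strip: 17.77 W × 7.4 h × 7 d = 920 Wh = 0.9205 kWh
aquarium pump: 12.3 W × 14 h × 7 d = 1,205 Wh = 1.205 kWh
Total energy = 0.9349 + 19.82 + 3.688 + 0.9205 + 1.205 = 26.57 kWh
Cost = 26.57 kWh × $0.234 = $6.22 ≈ $6

$6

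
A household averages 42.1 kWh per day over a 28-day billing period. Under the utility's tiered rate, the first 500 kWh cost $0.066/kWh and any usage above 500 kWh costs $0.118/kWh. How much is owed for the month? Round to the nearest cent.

$113.10

Usage = 42.1 kWh/day × 28 days = 1178.8 kWh
First 500 kWh × $0.066 = $33.00
Remaining 678.8 kWh × $0.118 = $80.10
Total = $113.10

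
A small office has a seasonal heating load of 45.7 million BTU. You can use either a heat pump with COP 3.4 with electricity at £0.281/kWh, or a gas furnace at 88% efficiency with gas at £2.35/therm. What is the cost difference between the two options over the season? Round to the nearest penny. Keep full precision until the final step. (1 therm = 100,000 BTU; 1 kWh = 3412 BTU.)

£113.43

Heat load = 45.7 × 10⁶ BTU = 45,700,000 BTU
Gas: input = 45,700,000 / 0.88 = 51,931,818 BTU = 519.3 therm → 519.3 × £2.35 = £1,220.40
Heat pump: 45,700,000 BTU / 3412 = 13,390 kWh heat; / 3.4 = 3,939 kWh in → × £0.281 = £1,106.97
Difference = |£1,220.40 − £1,106.97| = £113.43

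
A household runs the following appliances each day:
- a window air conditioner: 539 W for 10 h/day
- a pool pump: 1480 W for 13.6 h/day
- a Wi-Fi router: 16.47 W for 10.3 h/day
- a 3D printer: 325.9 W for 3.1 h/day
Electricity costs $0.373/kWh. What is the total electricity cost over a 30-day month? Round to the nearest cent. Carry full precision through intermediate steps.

$298.75

window air conditioner: 539 W × 10 h × 30 d = 161,700 Wh = 161.7 kWh
pool pump: 1480 W × 13.6 h × 30 d = 603,840 Wh = 603.8 kWh
Wi-Fi router: 16.47 W × 10.3 h × 30 d = 5,089 Wh = 5.089 kWh
3D printer: 325.9 W × 3.1 h × 30 d = 30,309 Wh = 30.31 kWh
Total energy = 161.7 + 603.8 + 5.089 + 30.31 = 800.9 kWh
Cost = 800.9 kWh × $0.373 = $298.75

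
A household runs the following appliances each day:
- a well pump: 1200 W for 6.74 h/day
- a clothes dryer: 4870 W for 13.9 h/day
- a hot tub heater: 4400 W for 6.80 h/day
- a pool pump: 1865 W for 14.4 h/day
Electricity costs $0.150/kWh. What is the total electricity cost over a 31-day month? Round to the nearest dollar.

$616

well pump: 1200 W × 6.74 h × 31 d = 250,728 Wh = 250.7 kWh
clothes dryer: 4870 W × 13.9 h × 31 d = 2,098,483 Wh = 2,098 kWh
hot tub heater: 4400 W × 6.80 h × 31 d = 927,520 Wh = 927.5 kWh
pool pump: 1865 W × 14.4 h × 31 d = 832,536 Wh = 832.5 kWh
Total energy = 250.7 + 2,098 + 927.5 + 832.5 = 4,109 kWh
Cost = 4,109 kWh × $0.150 = $616.39 ≈ $616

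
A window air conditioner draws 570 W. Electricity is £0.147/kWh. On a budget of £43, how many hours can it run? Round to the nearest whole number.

513 h

Energy budget = £43 / £0.147 per kWh = 292.5 kWh = 292,517 Wh
Runtime = 292,517 Wh / 570 W = 513.2 h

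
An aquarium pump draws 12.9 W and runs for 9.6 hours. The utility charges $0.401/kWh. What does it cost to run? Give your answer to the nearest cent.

$0.05

Energy = 12.9 W × 9.6 h = 124 Wh = 0.1238 kWh
Cost = 0.1238 kWh × $0.401/kWh = $0.05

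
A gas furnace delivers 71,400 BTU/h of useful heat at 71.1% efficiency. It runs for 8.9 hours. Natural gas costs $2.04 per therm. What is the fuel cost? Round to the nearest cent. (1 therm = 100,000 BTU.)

$18.23

Heat delivered = 71,400 BTU/h × 8.9 h = 635,460 BTU
Gas input = 635,460 / 0.711 = 893,755 BTU
= 893,755 / 100,000 = 8.938 therm
Cost = 8.938 × $2.04/therm = $18.23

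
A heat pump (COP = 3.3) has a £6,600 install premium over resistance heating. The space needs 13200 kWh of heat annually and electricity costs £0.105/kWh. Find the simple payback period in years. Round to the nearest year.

7 years

Resistance: 13200 kWh × £0.105 = £1,386.00/yr
Heat pump: 13200 / 3.3 = 4000 kWh in → × £0.105 = £420.00/yr
Annual savings = £966.00
Payback = £6,600 / £966.00 = 6.83 years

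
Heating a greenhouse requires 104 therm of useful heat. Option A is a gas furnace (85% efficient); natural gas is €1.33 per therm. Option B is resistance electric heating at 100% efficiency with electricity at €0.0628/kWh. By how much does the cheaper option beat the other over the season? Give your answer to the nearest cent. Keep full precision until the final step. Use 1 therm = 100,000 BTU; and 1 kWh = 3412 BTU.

€28.69

Heat load = 104 therm × 100,000 = 10,400,000 BTU
Gas: input = 10,400,000 / 0.85 = 12,235,294 BTU = 122.4 therm → 122.4 × €1.33 = €162.73
Electric: 10,400,000 BTU / 3412 = 3,048 kWh → × €0.0628 = €191.42
Difference = |€162.73 − €191.42| = €28.69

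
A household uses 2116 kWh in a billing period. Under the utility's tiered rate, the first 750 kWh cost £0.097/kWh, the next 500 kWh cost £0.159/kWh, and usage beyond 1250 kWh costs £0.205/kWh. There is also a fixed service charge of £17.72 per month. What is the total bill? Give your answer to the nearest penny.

First 750 kWh × £0.097 = £72.75
Next 500 kWh × £0.159 = £79.50
Remaining 866 kWh × £0.205 = £177.53
Energy charge = £329.78; + service £17.72 = £347.50

£347.50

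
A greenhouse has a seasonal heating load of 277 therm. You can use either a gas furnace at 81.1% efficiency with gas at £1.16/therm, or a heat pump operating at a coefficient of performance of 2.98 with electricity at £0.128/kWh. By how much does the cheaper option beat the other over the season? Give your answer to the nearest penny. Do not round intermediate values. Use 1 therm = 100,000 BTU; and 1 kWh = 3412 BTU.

Heat load = 277 therm × 100,000 = 27,700,000 BTU
Gas: input = 27,700,000 / 0.811 = 34,155,364 BTU = 341.6 therm → 341.6 × £1.16 = £396.20
Heat pump: 27,700,000 BTU / 3412 = 8,118 kWh heat; / 2.98 = 2,724 kWh in → × £0.128 = £348.71
Difference = |£396.20 − £348.71| = £47.49

£47.49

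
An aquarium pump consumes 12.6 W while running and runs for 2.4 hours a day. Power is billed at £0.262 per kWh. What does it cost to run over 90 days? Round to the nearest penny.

Energy = 12.6 W × 2.4 h/day × 90 days = 2,722 Wh = 2.722 kWh
Cost = 2.722 kWh × £0.262/kWh = £0.71

£0.71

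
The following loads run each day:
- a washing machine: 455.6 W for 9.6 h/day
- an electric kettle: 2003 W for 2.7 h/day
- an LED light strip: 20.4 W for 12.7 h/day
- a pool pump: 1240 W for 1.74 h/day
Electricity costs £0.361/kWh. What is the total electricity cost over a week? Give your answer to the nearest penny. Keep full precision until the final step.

£30.83

washing machine: 455.6 W × 9.6 h × 7 d = 30,616 Wh = 30.62 kWh
electric kettle: 2003 W × 2.7 h × 7 d = 37,857 Wh = 37.86 kWh
LED light strip: 20.4 W × 12.7 h × 7 d = 1,814 Wh = 1.814 kWh
pool pump: 1240 W × 1.74 h × 7 d = 15,103 Wh = 15.1 kWh
Total energy = 30.62 + 37.86 + 1.814 + 15.1 = 85.39 kWh
Cost = 85.39 kWh × £0.361 = £30.83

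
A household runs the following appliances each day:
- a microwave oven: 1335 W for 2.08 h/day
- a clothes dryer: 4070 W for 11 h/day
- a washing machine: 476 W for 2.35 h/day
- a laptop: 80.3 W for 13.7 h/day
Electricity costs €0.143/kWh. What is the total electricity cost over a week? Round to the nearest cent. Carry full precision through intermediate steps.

microwave oven: 1335 W × 2.08 h × 7 d = 19,438 Wh = 19.44 kWh
clothes dryer: 4070 W × 11 h × 7 d = 313,390 Wh = 313.4 kWh
washing machine: 476 W × 2.35 h × 7 d = 7,830 Wh = 7.83 kWh
laptop: 80.3 W × 13.7 h × 7 d = 7,701 Wh = 7.701 kWh
Total energy = 19.44 + 313.4 + 7.83 + 7.701 = 348.4 kWh
Cost = 348.4 kWh × €0.143 = €49.82

€49.82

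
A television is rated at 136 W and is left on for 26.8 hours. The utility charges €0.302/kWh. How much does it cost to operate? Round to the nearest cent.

€1.10

Energy = 136 W × 26.8 h = 3,645 Wh = 3.645 kWh
Cost = 3.645 kWh × €0.302/kWh = €1.10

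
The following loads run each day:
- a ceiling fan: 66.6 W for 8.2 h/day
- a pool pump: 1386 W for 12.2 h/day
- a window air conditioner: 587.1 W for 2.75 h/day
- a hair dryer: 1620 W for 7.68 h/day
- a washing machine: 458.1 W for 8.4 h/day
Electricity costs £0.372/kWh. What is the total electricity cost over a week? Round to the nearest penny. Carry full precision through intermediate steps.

ceiling fan: 66.6 W × 8.2 h × 7 d = 3,823 Wh = 3.823 kWh
pool pump: 1386 W × 12.2 h × 7 d = 118,364 Wh = 118.4 kWh
window air conditioner: 587.1 W × 2.75 h × 7 d = 11,302 Wh = 11.3 kWh
hair dryer: 1620 W × 7.68 h × 7 d = 87,091 Wh = 87.09 kWh
washing machine: 458.1 W × 8.4 h × 7 d = 26,936 Wh = 26.94 kWh
Total energy = 3.823 + 118.4 + 11.3 + 87.09 + 26.94 = 247.5 kWh
Cost = 247.5 kWh × £0.372 = £92.08

£92.08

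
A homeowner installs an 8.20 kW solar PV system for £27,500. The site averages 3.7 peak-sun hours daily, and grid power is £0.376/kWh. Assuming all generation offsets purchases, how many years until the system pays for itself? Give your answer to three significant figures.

Daily generation = 8.20 kW × 3.7 h = 30.34 kWh
Annual generation = 30.34 × 365 = 11074 kWh
Annual savings = 11074 × £0.376 = £4,163.86
Payback = £27,500 / £4,163.86 = 6.6 years

6.60 years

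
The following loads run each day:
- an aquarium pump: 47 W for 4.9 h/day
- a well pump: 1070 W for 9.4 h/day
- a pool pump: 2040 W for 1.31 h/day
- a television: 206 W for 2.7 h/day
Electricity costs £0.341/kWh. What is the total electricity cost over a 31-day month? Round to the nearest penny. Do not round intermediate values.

£142.89

aquarium pump: 47 W × 4.9 h × 31 d = 7,139 Wh = 7.139 kWh
well pump: 1070 W × 9.4 h × 31 d = 311,798 Wh = 311.8 kWh
pool pump: 2040 W × 1.31 h × 31 d = 82,844 Wh = 82.84 kWh
television: 206 W × 2.7 h × 31 d = 17,242 Wh = 17.24 kWh
Total energy = 7.139 + 311.8 + 82.84 + 17.24 = 419 kWh
Cost = 419 kWh × £0.341 = £142.89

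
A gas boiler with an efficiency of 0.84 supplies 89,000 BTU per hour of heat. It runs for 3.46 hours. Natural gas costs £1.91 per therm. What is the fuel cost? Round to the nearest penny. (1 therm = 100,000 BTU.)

Heat delivered = 89,000 BTU/h × 3.46 h = 307,940 BTU
Gas input = 307,940 / 0.84 = 366,595 BTU
= 366,595 / 100,000 = 3.666 therm
Cost = 3.666 × £1.91/therm = £7.00

£7.00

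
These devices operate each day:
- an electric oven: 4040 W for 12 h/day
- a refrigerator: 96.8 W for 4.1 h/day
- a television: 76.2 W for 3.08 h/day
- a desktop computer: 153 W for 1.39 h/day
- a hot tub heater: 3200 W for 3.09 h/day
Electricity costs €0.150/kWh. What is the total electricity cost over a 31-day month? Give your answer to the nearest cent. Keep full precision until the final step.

€275.34

electric oven: 4040 W × 12 h × 31 d = 1,502,880 Wh = 1,503 kWh
refrigerator: 96.8 W × 4.1 h × 31 d = 12,303 Wh = 12.3 kWh
television: 76.2 W × 3.08 h × 31 d = 7,276 Wh = 7.276 kWh
desktop computer: 153 W × 1.39 h × 31 d = 6,593 Wh = 6.593 kWh
hot tub heater: 3200 W × 3.09 h × 31 d = 306,528 Wh = 306.5 kWh
Total energy = 1,503 + 12.3 + 7.276 + 6.593 + 306.5 = 1,836 kWh
Cost = 1,836 kWh × €0.150 = €275.34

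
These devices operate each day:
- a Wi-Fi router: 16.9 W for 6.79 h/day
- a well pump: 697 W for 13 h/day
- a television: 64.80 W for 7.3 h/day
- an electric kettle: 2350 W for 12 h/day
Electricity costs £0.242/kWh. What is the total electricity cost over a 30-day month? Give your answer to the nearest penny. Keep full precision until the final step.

Wi-Fi router: 16.9 W × 6.79 h × 30 d = 3,443 Wh = 3.443 kWh
well pump: 697 W × 13 h × 30 d = 271,830 Wh = 271.8 kWh
television: 64.80 W × 7.3 h × 30 d = 14,191 Wh = 14.19 kWh
electric kettle: 2350 W × 12 h × 30 d = 846,000 Wh = 846 kWh
Total energy = 3.443 + 271.8 + 14.19 + 846 = 1,135 kWh
Cost = 1,135 kWh × £0.242 = £274.78

£274.78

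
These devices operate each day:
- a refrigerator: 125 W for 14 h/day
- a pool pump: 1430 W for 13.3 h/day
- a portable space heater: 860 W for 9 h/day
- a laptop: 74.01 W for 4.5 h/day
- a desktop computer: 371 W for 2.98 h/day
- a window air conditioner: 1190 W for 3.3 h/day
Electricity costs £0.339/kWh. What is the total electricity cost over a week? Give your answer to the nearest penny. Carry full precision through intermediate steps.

refrigerator: 125 W × 14 h × 7 d = 12,250 Wh = 12.25 kWh
pool pump: 1430 W × 13.3 h × 7 d = 133,133 Wh = 133.1 kWh
portable space heater: 860 W × 9 h × 7 d = 54,180 Wh = 54.18 kWh
laptop: 74.01 W × 4.5 h × 7 d = 2,331 Wh = 2.331 kWh
desktop computer: 371 W × 2.98 h × 7 d = 7,739 Wh = 7.739 kWh
window air conditioner: 1190 W × 3.3 h × 7 d = 27,489 Wh = 27.49 kWh
Total energy = 12.25 + 133.1 + 54.18 + 2.331 + 7.739 + 27.49 = 237.1 kWh
Cost = 237.1 kWh × £0.339 = £80.38

£80.38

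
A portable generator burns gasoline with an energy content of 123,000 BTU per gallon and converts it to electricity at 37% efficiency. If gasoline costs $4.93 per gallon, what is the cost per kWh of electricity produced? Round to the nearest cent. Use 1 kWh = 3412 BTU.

Electrical output per gallon = 123,000 BTU × 0.37 / 3412 BTU/kWh = 13.34 kWh
Cost per kWh = $4.93 / 13.34 kWh = $0.370

$0.37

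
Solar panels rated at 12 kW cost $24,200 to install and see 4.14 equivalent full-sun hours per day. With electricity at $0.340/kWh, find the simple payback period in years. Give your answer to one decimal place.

3.9 years

Daily generation = 12 kW × 4.14 h = 49.68 kWh
Annual generation = 49.68 × 365 = 18133 kWh
Annual savings = 18133 × $0.340 = $6,165.29
Payback = $24,200 / $6,165.29 = 3.93 years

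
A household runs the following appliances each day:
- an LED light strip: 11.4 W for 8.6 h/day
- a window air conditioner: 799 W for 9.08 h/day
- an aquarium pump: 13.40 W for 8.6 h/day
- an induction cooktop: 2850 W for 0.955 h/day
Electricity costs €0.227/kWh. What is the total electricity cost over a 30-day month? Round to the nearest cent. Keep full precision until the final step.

LED light strip: 11.4 W × 8.6 h × 30 d = 2,941 Wh = 2.941 kWh
window air conditioner: 799 W × 9.08 h × 30 d = 217,648 Wh = 217.6 kWh
aquarium pump: 13.40 W × 8.6 h × 30 d = 3,457 Wh = 3.457 kWh
induction cooktop: 2850 W × 0.955 h × 30 d = 81,652 Wh = 81.65 kWh
Total energy = 2.941 + 217.6 + 3.457 + 81.65 = 305.7 kWh
Cost = 305.7 kWh × €0.227 = €69.39

€69.39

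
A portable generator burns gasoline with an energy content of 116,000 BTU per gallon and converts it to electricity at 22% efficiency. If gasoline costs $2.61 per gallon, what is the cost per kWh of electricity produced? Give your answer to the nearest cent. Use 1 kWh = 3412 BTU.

Electrical output per gallon = 116,000 BTU × 0.22 / 3412 BTU/kWh = 7.479 kWh
Cost per kWh = $2.61 / 7.479 kWh = $0.349

$0.35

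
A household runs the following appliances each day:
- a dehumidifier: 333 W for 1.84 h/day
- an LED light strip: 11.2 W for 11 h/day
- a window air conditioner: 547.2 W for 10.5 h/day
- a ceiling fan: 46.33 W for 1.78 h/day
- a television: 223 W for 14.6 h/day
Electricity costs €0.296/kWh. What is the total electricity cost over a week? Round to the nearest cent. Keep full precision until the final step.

€20.35

dehumidifier: 333 W × 1.84 h × 7 d = 4,289 Wh = 4.289 kWh
LED light strip: 11.2 W × 11 h × 7 d = 862 Wh = 0.8624 kWh
window air conditioner: 547.2 W × 10.5 h × 7 d = 40,219 Wh = 40.22 kWh
ceiling fan: 46.33 W × 1.78 h × 7 d = 577 Wh = 0.5773 kWh
television: 223 W × 14.6 h × 7 d = 22,791 Wh = 22.79 kWh
Total energy = 4.289 + 0.8624 + 40.22 + 0.5773 + 22.79 = 68.74 kWh
Cost = 68.74 kWh × €0.296 = €20.35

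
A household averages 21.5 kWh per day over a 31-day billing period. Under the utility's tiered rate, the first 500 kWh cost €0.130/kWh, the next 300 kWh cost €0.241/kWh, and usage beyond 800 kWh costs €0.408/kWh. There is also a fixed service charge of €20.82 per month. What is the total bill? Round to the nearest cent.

€125.95

Usage = 21.5 kWh/day × 31 days = 666.5 kWh
First 500 kWh × €0.130 = €65.00
Next 166.5 kWh × €0.241 = €40.13
Remaining tier: 0 kWh (not reached)
Energy charge = €105.13; + service €20.82 = €125.95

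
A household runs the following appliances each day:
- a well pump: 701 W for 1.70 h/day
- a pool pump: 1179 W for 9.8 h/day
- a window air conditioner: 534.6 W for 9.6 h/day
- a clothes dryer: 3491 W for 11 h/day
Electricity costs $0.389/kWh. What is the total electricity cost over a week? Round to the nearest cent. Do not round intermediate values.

$153.25

well pump: 701 W × 1.70 h × 7 d = 8,342 Wh = 8.342 kWh
pool pump: 1179 W × 9.8 h × 7 d = 80,879 Wh = 80.88 kWh
window air conditioner: 534.6 W × 9.6 h × 7 d = 35,925 Wh = 35.93 kWh
clothes dryer: 3491 W × 11 h × 7 d = 268,807 Wh = 268.8 kWh
Total energy = 8.342 + 80.88 + 35.93 + 268.8 = 394 kWh
Cost = 394 kWh × $0.389 = $153.25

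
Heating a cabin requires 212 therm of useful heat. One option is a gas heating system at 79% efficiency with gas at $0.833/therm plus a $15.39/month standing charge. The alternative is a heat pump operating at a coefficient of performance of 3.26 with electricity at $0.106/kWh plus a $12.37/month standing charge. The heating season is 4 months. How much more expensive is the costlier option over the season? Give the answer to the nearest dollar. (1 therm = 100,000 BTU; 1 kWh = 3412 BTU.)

Heat load = 212 therm × 100,000 = 21,200,000 BTU
Gas: input = 21,200,000 / 0.79 = 26,835,443 BTU = 268.4 therm → 268.4 × $0.833 = $223.54; + 4 × $15.39 standing = $285.10
Heat pump: 21,200,000 BTU / 3412 = 6,213 kWh heat; / 3.26 = 1,906 kWh in → × $0.106 = $202.03; + 4 × $12.37 standing = $251.51
Difference = |$285.10 − $251.51| = $33.59 ≈ $34

$34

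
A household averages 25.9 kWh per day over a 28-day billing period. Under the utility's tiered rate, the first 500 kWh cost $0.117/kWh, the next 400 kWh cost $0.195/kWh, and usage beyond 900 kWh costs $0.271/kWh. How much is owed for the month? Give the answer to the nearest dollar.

Usage = 25.9 kWh/day × 28 days = 725.2 kWh
First 500 kWh × $0.117 = $58.50
Next 225.2 kWh × $0.195 = $43.91
Remaining tier: 0 kWh (not reached)
Total = $102.41 ≈ $102

$102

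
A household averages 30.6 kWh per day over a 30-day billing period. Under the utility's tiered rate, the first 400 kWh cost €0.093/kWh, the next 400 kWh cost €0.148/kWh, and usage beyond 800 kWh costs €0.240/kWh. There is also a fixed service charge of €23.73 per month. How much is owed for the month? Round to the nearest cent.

Usage = 30.6 kWh/day × 30 days = 918 kWh
First 400 kWh × €0.093 = €37.20
Next 400 kWh × €0.148 = €59.20
Remaining 118 kWh × €0.240 = €28.32
Energy charge = €124.72; + service €23.73 = €148.45

€148.45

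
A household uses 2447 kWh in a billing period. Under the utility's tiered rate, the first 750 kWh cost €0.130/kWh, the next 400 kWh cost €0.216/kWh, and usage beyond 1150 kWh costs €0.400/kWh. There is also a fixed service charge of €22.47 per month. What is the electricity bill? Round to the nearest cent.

€725.17

First 750 kWh × €0.130 = €97.50
Next 400 kWh × €0.216 = €86.40
Remaining 1297 kWh × €0.400 = €518.80
Energy charge = €702.70; + service €22.47 = €725.17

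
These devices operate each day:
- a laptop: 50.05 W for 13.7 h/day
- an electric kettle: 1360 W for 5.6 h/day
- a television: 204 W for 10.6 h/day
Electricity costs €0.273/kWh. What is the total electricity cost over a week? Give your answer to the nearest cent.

€20.00

laptop: 50.05 W × 13.7 h × 7 d = 4,800 Wh = 4.8 kWh
electric kettle: 1360 W × 5.6 h × 7 d = 53,312 Wh = 53.31 kWh
television: 204 W × 10.6 h × 7 d = 15,137 Wh = 15.14 kWh
Total energy = 4.8 + 53.31 + 15.14 = 73.25 kWh
Cost = 73.25 kWh × €0.273 = €20.00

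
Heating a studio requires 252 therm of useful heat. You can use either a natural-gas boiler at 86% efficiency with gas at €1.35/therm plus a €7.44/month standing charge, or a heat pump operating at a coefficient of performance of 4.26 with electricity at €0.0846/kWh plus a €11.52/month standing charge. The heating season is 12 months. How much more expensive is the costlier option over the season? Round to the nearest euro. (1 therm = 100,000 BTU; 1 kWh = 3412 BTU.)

Heat load = 252 therm × 100,000 = 25,200,000 BTU
Gas: input = 25,200,000 / 0.86 = 29,302,326 BTU = 293 therm → 293 × €1.35 = €395.58; + 12 × €7.44 standing = €484.86
Heat pump: 25,200,000 BTU / 3412 = 7,386 kWh heat; / 4.26 = 1,734 kWh in → × €0.0846 = €146.67; + 12 × €11.52 standing = €284.91
Difference = |€484.86 − €284.91| = €199.95 ≈ €200

€200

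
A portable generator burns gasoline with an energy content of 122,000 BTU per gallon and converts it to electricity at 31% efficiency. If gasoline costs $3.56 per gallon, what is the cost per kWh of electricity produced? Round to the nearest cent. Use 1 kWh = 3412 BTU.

$0.32

Electrical output per gallon = 122,000 BTU × 0.31 / 3412 BTU/kWh = 11.08 kWh
Cost per kWh = $3.56 / 11.08 kWh = $0.321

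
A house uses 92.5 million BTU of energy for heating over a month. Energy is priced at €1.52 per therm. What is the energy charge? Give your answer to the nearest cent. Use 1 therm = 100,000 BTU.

92.5 million BTU × (10 therm/million BTU) = 925 therm
Cost = 925 therm × €1.52/therm = €1,406.00

€1406.00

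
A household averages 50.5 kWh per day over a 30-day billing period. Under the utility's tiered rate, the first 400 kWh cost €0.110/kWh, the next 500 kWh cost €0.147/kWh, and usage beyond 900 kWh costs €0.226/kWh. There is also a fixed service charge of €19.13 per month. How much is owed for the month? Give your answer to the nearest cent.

€275.62

Usage = 50.5 kWh/day × 30 days = 1515 kWh
First 400 kWh × €0.110 = €44.00
Next 500 kWh × €0.147 = €73.50
Remaining 615 kWh × €0.226 = €138.99
Energy charge = €256.49; + service €19.13 = €275.62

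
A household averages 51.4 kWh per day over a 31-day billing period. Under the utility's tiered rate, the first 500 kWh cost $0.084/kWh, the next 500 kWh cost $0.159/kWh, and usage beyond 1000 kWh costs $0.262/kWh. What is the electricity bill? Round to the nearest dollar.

Usage = 51.4 kWh/day × 31 days = 1593.4 kWh
First 500 kWh × $0.084 = $42.00
Next 500 kWh × $0.159 = $79.50
Remaining 593.4 kWh × $0.262 = $155.47
Total = $276.97 ≈ $277

$277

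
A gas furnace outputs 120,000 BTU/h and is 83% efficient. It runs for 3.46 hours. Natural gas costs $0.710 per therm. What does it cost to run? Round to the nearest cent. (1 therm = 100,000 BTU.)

Heat delivered = 120,000 BTU/h × 3.46 h = 415,200 BTU
Gas input = 415,200 / 0.830 = 500,241 BTU
= 500,241 / 100,000 = 5.002 therm
Cost = 5.002 × $0.710/therm = $3.55

$3.55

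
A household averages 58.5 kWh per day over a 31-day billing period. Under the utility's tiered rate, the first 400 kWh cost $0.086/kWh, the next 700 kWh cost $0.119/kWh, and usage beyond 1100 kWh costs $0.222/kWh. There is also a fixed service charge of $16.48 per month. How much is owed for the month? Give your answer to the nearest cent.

$292.58

Usage = 58.5 kWh/day × 31 days = 1813.5 kWh
First 400 kWh × $0.086 = $34.40
Next 700 kWh × $0.119 = $83.30
Remaining 713.5 kWh × $0.222 = $158.40
Energy charge = $276.10; + service $16.48 = $292.58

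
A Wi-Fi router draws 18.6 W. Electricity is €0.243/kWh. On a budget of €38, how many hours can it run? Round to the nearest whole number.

Energy budget = €38 / €0.243 per kWh = 156.4 kWh = 156,379 Wh
Runtime = 156,379 Wh / 18.6 W = 8,407 h

8407 h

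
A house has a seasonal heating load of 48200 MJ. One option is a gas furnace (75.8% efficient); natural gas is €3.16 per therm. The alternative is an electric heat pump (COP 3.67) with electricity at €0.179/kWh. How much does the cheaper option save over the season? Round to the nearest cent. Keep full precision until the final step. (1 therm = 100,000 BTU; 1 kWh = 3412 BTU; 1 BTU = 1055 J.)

€1251.55

Heat load = 48200 MJ = 48,200,000,000 J / 1055 = 45,687,204 BTU
Gas: input = 45,687,204 / 0.758 = 60,273,356 BTU = 602.7 therm → 602.7 × €3.16 = €1,904.64
Heat pump: 45,687,204 BTU / 3412 = 13,390 kWh heat; / 3.67 = 3,649 kWh in → × €0.179 = €653.09
Difference = |€1,904.64 − €653.09| = €1,251.55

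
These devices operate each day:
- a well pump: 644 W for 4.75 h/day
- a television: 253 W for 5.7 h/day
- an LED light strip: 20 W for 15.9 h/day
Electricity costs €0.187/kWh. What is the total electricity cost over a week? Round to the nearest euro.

€6

well pump: 644 W × 4.75 h × 7 d = 21,413 Wh = 21.41 kWh
television: 253 W × 5.7 h × 7 d = 10,095 Wh = 10.09 kWh
LED light strip: 20 W × 15.9 h × 7 d = 2,226 Wh = 2.226 kWh
Total energy = 21.41 + 10.09 + 2.226 = 33.73 kWh
Cost = 33.73 kWh × €0.187 = €6.31 ≈ €6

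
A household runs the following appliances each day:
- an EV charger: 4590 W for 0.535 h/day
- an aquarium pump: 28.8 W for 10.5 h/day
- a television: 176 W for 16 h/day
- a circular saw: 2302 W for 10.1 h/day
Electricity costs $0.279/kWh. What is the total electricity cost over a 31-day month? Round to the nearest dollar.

$249

EV charger: 4590 W × 0.535 h × 31 d = 76,125 Wh = 76.13 kWh
aquarium pump: 28.8 W × 10.5 h × 31 d = 9,374 Wh = 9.374 kWh
television: 176 W × 16 h × 31 d = 87,296 Wh = 87.3 kWh
circular saw: 2302 W × 10.1 h × 31 d = 720,756 Wh = 720.8 kWh
Total energy = 76.13 + 9.374 + 87.3 + 720.8 = 893.6 kWh
Cost = 893.6 kWh × $0.279 = $249.30 ≈ $249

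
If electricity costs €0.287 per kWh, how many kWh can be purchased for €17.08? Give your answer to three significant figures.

59.5 kWh

€17.08 / €0.287 per kWh = 59.51 kWh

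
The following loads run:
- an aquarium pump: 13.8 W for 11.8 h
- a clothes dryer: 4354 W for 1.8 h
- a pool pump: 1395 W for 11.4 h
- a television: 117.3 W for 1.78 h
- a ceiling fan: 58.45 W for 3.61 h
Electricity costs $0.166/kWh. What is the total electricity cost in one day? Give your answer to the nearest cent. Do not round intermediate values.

aquarium pump: 13.8 W × 11.8 h = 163 Wh = 0.1628 kWh
clothes dryer: 4354 W × 1.8 h = 7,837 Wh = 7.837 kWh
pool pump: 1395 W × 11.4 h = 15,903 Wh = 15.9 kWh
television: 117.3 W × 1.78 h = 209 Wh = 0.2088 kWh
ceiling fan: 58.45 W × 3.61 h = 211 Wh = 0.211 kWh
Total energy = 0.1628 + 7.837 + 15.9 + 0.2088 + 0.211 = 24.32 kWh
Cost = 24.32 kWh × $0.166 = $4.04

$4.04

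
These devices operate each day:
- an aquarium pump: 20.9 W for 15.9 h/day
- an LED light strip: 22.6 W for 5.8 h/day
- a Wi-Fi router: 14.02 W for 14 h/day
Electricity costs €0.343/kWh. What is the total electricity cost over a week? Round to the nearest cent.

€1.58

aquarium pump: 20.9 W × 15.9 h × 7 d = 2,326 Wh = 2.326 kWh
LED light strip: 22.6 W × 5.8 h × 7 d = 918 Wh = 0.9176 kWh
Wi-Fi router: 14.02 W × 14 h × 7 d = 1,374 Wh = 1.374 kWh
Total energy = 2.326 + 0.9176 + 1.374 = 4.618 kWh
Cost = 4.618 kWh × €0.343 = €1.58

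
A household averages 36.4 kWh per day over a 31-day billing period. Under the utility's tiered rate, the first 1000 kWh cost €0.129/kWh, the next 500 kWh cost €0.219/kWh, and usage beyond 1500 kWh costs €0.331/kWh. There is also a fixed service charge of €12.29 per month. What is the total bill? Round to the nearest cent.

€169.41

Usage = 36.4 kWh/day × 31 days = 1128.4 kWh
First 1000 kWh × €0.129 = €129.00
Next 128.4 kWh × €0.219 = €28.12
Remaining tier: 0 kWh (not reached)
Energy charge = €157.12; + service €12.29 = €169.41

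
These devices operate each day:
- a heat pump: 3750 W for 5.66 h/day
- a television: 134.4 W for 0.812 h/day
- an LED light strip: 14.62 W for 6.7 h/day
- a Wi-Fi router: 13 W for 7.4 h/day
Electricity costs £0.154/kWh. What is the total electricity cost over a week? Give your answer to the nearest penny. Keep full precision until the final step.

£23.21

heat pump: 3750 W × 5.66 h × 7 d = 148,575 Wh = 148.6 kWh
television: 134.4 W × 0.812 h × 7 d = 764 Wh = 0.7639 kWh
LED light strip: 14.62 W × 6.7 h × 7 d = 686 Wh = 0.6857 kWh
Wi-Fi router: 13 W × 7.4 h × 7 d = 673 Wh = 0.6734 kWh
Total energy = 148.6 + 0.7639 + 0.6857 + 0.6734 = 150.7 kWh
Cost = 150.7 kWh × £0.154 = £23.21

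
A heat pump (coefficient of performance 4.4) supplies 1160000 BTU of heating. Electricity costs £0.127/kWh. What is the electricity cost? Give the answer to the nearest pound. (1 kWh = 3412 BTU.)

Heat delivered = 1,160,000 BTU / 3412 = 340 kWh
Electrical input = 340 kWh / 4.4 = 77.27 kWh
Cost = 77.27 × £0.127/kWh = £9.81 ≈ £10

£10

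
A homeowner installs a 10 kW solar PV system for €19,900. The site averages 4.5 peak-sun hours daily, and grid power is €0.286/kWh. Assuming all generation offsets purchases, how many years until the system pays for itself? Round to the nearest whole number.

Daily generation = 10 kW × 4.5 h = 45 kWh
Annual generation = 45 × 365 = 16425 kWh
Annual savings = 16425 × €0.286 = €4,697.55
Payback = €19,900 / €4,697.55 = 4.24 years

4 years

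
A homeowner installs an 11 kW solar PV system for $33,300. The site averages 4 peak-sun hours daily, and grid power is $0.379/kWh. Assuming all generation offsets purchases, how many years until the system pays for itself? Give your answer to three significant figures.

5.47 years

Daily generation = 11 kW × 4 h = 44 kWh
Annual generation = 44 × 365 = 16060 kWh
Annual savings = 16060 × $0.379 = $6,086.74
Payback = $33,300 / $6,086.74 = 5.47 years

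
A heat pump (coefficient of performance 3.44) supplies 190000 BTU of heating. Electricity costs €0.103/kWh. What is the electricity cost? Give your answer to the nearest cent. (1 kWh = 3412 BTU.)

€1.67

Heat delivered = 190,000 BTU / 3412 = 55.69 kWh
Electrical input = 55.69 kWh / 3.44 = 16.19 kWh
Cost = 16.19 × €0.103/kWh = €1.67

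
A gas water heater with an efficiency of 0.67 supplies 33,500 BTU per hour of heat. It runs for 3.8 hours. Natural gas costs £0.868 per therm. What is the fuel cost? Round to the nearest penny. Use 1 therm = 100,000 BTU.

Heat delivered = 33,500 BTU/h × 3.8 h = 127,300 BTU
Gas input = 127,300 / 0.67 = 190,000 BTU
= 190,000 / 100,000 = 1.9 therm
Cost = 1.9 × £0.868/therm = £1.65

£1.65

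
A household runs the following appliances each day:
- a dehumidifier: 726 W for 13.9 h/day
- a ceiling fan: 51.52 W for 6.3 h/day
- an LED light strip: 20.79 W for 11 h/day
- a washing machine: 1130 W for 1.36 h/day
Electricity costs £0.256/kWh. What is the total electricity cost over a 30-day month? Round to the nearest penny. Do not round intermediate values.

£93.55

dehumidifier: 726 W × 13.9 h × 30 d = 302,742 Wh = 302.7 kWh
ceiling fan: 51.52 W × 6.3 h × 30 d = 9,737 Wh = 9.737 kWh
LED light strip: 20.79 W × 11 h × 30 d = 6,861 Wh = 6.861 kWh
washing machine: 1130 W × 1.36 h × 30 d = 46,104 Wh = 46.1 kWh
Total energy = 302.7 + 9.737 + 6.861 + 46.1 = 365.4 kWh
Cost = 365.4 kWh × £0.256 = £93.55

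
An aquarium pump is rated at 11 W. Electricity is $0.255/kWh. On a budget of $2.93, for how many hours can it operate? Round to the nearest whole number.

1045 h

Energy budget = $2.93 / $0.255 per kWh = 11.49 kWh = 11,490 Wh
Runtime = 11,490 Wh / 11 W = 1,045 h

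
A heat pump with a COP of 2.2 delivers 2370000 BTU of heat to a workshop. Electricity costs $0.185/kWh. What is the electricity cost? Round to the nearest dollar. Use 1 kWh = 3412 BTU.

$58

Heat delivered = 2,370,000 BTU / 3412 = 694.6 kWh
Electrical input = 694.6 kWh / 2.2 = 315.7 kWh
Cost = 315.7 × $0.185/kWh = $58.41 ≈ $58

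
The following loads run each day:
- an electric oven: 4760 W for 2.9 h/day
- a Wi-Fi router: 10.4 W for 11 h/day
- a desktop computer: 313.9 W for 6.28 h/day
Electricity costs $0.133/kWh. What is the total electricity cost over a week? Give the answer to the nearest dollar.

$15

electric oven: 4760 W × 2.9 h × 7 d = 96,628 Wh = 96.63 kWh
Wi-Fi router: 10.4 W × 11 h × 7 d = 801 Wh = 0.8008 kWh
desktop computer: 313.9 W × 6.28 h × 7 d = 13,799 Wh = 13.8 kWh
Total energy = 96.63 + 0.8008 + 13.8 = 111.2 kWh
Cost = 111.2 kWh × $0.133 = $14.79 ≈ $15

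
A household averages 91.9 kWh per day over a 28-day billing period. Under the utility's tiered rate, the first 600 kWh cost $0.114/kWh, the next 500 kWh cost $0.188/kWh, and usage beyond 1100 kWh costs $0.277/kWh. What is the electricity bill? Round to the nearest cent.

Usage = 91.9 kWh/day × 28 days = 2573.2 kWh
First 600 kWh × $0.114 = $68.40
Next 500 kWh × $0.188 = $94.00
Remaining 1473.2 kWh × $0.277 = $408.08
Total = $570.48

$570.48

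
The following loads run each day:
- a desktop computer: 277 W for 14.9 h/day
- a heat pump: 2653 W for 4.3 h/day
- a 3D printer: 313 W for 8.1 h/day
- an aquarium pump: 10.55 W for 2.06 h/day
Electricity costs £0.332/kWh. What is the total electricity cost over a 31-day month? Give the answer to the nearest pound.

£186

desktop computer: 277 W × 14.9 h × 31 d = 127,946 Wh = 127.9 kWh
heat pump: 2653 W × 4.3 h × 31 d = 353,645 Wh = 353.6 kWh
3D printer: 313 W × 8.1 h × 31 d = 78,594 Wh = 78.59 kWh
aquarium pump: 10.55 W × 2.06 h × 31 d = 674 Wh = 0.6737 kWh
Total energy = 127.9 + 353.6 + 78.59 + 0.6737 = 560.9 kWh
Cost = 560.9 kWh × £0.332 = £186.21 ≈ £186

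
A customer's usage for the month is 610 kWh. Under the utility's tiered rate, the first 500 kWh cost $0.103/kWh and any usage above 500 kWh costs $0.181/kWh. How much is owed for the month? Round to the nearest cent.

First 500 kWh × $0.103 = $51.50
Remaining 110 kWh × $0.181 = $19.91
Total = $71.41

$71.41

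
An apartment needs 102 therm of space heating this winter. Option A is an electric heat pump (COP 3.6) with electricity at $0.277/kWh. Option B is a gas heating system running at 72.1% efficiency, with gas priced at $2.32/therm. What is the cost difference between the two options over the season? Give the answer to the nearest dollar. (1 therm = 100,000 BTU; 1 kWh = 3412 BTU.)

$98

Heat load = 102 therm × 100,000 = 10,200,000 BTU
Gas: input = 10,200,000 / 0.721 = 14,147,018 BTU = 141.5 therm → 141.5 × $2.32 = $328.21
Heat pump: 10,200,000 BTU / 3412 = 2,989 kWh heat; / 3.6 = 830.4 kWh in → × $0.277 = $230.02
Difference = |$328.21 − $230.02| = $98.19 ≈ $98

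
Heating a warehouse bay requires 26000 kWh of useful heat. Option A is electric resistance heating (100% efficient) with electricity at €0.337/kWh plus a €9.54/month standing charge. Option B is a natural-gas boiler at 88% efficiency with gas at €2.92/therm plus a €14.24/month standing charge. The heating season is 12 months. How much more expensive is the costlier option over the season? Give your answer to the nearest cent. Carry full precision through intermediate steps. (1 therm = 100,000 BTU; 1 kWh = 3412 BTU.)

Heat load = 26000 kWh × 3412 = 88,712,000 BTU
Gas: input = 88,712,000 / 0.88 = 100,809,091 BTU = 1,008 therm → 1,008 × €2.92 = €2,943.63; + 12 × €14.24 standing = €3,114.51
Electric: 88,712,000 BTU / 3412 = 26,000 kWh → × €0.337 = €8,762.00; + 12 × €9.54 standing = €8,876.48
Difference = |€3,114.51 − €8,876.48| = €5,761.97

€5761.97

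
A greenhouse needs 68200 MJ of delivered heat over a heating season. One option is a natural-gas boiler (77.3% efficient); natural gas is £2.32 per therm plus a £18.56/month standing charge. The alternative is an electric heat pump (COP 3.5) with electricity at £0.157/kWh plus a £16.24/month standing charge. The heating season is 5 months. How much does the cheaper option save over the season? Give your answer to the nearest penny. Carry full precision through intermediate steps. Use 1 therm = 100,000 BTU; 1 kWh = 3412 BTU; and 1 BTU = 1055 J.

£1101.90

Heat load = 68200 MJ = 68,200,000,000 J / 1055 = 64,644,550 BTU
Gas: input = 64,644,550 / 0.773 = 83,628,137 BTU = 836.3 therm → 836.3 × £2.32 = £1,940.17; + 5 × £18.56 standing = £2,032.97
Heat pump: 64,644,550 BTU / 3412 = 18,950 kWh heat; / 3.5 = 5,413 kWh in → × £0.157 = £849.87; + 5 × £16.24 standing = £931.07
Difference = |£2,032.97 − £931.07| = £1,101.90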